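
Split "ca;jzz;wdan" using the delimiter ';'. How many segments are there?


Input string: 'ca;jzz;wdan'
Delimiter: ';'
Split result: 'ca', 'jzz', 'wdan'
Number of parts: 3


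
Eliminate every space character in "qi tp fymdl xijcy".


Input string: 'qi tp fymdl xijcy'
Operation: remove all spaces
Words: 'qi', 'tp', 'fymdl', 'xijcy'
Join without spaces: qitpfymdlxijcy


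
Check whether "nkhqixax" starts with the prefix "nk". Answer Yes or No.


Input string: 'nkhqixax'
Prefix to check: 'nk'
First 2 characters of input: 'nk'
Match: True
Result: Yes


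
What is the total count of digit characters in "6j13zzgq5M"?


Input string: '6j13zzgq5M'
Operation: count digit characters (0-9)
Scan: '6'(digit), 'j', '1'(digit), '3'(digit), 'z', 'z', 'g', 'q', '5'(digit), 'M'
Digits found: 4
Result: 4


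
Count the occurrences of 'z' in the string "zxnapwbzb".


Input string: 'zxnapwbzb'
Target character: 'z'
Scan each position: s[0]='z', s[7]='z'
Matches found at indices: 0, 7
Total: 2


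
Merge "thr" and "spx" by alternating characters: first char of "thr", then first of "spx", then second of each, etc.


String 1: 'thr'
String 2: 'spx'
Operation: alternate characters
Pairs: 't'+'s', 'h'+'p', 'r'+'x'
Result: tshprx


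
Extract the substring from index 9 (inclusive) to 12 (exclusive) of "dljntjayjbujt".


Input string: 'dljntjayjbujt'
Operation: slice [9:12]
Extract characters: s[9]='b', s[10]='u', s[11]='j'
Result: buj


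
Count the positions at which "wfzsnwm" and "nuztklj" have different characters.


String 1: 'wfzsnwm'
String 2: 'nuztklj'
Compare each position: pos 0: 'w'!='n', pos 1: 'f'!='u', pos 2: 'z'=='z', pos 3: 's'!='t', pos 4: 'n'!='k', pos 5: 'w'!='l', pos 6: 'm'!='j'
Differing positions: 6
Hamming distance: 6


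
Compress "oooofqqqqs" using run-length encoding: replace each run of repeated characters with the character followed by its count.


Input: 'oooofqqqqs'
Operation: identify consecutive runs
Runs: 'oooo' -> o4, 'f' -> f1, 'qqqq' -> q4, 's' -> s1
Encoded: o4f1q4s1


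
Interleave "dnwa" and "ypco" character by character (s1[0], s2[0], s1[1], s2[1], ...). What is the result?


String 1: 'dnwa'
String 2: 'ypco'
Operation: alternate characters
Pairs: 'd'+'y', 'n'+'p', 'w'+'c', 'a'+'o'
Result: dynpwcao


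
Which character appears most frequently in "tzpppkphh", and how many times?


Input: 'tzpppkphh'
Operation: tally each character
Counts: 'h':2, 'k':1, 'p':4, 't':1, 'z':1
Maximum: 'p' appears 4 times


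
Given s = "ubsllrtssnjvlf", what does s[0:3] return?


Input string: 'ubsllrtssnjvlf'
Operation: slice [0:3]
Extract characters: s[0]='u', s[1]='b', s[2]='s'
Result: ubs


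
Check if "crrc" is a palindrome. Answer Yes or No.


Input string: 'crrc'
Reversed: 'crrc'
Compare pairs: s[0]='c' vs s[3]='c' (match), s[1]='r' vs s[2]='r' (match)
Palindrome: Yes


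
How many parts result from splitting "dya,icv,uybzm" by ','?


Input string: 'dya,icv,uybzm'
Delimiter: ','
Split result: 'dya', 'icv', 'uybzm'
Number of parts: 3


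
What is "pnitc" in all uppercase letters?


Input string: 'pnitc'
Operation: convert each letter to uppercase
Mapping: 'p'->'P', 'n'->'N', 'i'->'I', 't'->'T', 'c'->'C'
Result: PNITC


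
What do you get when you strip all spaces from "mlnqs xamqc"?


Input string: 'mlnqs xamqc'
Operation: remove all spaces
Words: 'mlnqs', 'xamqc'
Join without spaces: mlnqsxamqc


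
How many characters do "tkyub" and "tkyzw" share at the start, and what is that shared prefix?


String 1: 'tkyub'
String 2: 'tkyzw'
Compare position by position:
pos 0: 't' vs 't' match
pos 1: 'k' vs 'k' match
pos 2: 'y' vs 'y' match
pos 3: 'u' vs 'z' differ -> stop
Longest common prefix: "tky" (length 3)


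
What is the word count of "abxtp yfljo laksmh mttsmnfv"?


Input string: 'abxtp yfljo laksmh mttsmnfv'
Operation: split by spaces
Words found: 'abxtp', 'yfljo', 'laksmh', 'mttsmnfv'
Word count: 4


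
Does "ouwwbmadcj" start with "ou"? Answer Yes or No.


Input string: 'ouwwbmadcj'
Prefix to check: 'ou'
First 2 characters of input: 'ou'
Match: True
Result: Yes


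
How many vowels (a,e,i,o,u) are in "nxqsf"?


Input string: 'nxqsf'
Operation: count vowels (a, e, i, o, u)
Scan: s[0]='n', s[1]='x', s[2]='q', s[3]='s', s[4]='f'
Vowels found: 0
Result: 0


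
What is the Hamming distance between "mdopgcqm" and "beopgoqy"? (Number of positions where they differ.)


String 1: 'mdopgcqm'
String 2: 'beopgoqy'
Compare each position: pos 0: 'm'!='b', pos 1: 'd'!='e', pos 2: 'o'=='o', pos 3: 'p'=='p', pos 4: 'g'=='g', pos 5: 'c'!='o', pos 6: 'q'=='q', pos 7: 'm'!='y'
Differing positions: 4
Hamming distance: 4


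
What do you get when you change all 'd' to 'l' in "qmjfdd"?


Input string: 'qmjfdd'
Operation: replace 'd' with 'l'
Positions of 'd': 4, 5
After replacement: qmjfll


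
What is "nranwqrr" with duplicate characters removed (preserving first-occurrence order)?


Input: 'nranwqrr'
Operation: keep first occurrence of each character
Scan: s[0]='n' new -> keep; s[1]='r' new -> keep; s[2]='a' new -> keep; s[3]='n' seen -> skip; s[4]='w' new -> keep; s[5]='q' new -> keep; s[6]='r' seen -> skip; s[7]='r' seen -> skip
Result: nrawq


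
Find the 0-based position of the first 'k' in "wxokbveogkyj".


Input string: 'wxokbveogkyj'
Target: 'k'
Scanning left to right: s[0]='w', s[1]='x', s[2]='o', s[3]='k'
First match at index: 3


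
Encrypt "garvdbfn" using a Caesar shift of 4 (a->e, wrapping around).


Input: 'garvdbfn', shift = 4
Operation: for each letter, (position + 4) mod 26
Mapping: 'g'(6+4=10)->'k', 'a'(0+4=4)->'e', 'r'(17+4=21)->'v', 'v'(21+4=25)->'z', 'd'(3+4=7)->'h', 'b'(1+4=5)->'f', 'f'(5+4=9)->'j', 'n'(13+4=17)->'r'
Result: kevzhfjr


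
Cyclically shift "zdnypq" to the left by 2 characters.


Input: 'zdnypq', shift = 2
Operation: split at index 2 and swap parts
Front part s[0:2] = 'zd'
Back part s[2:] = 'nypq'
Rotated = back + front = 'nypq' + 'zd'
Result: nypqzd


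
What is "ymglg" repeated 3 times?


Input string: 'ymglg'
Operation: repeat 3 times
Concatenation: 'ymglg' + 'ymglg' + 'ymglg'
Result: ymglgymglgymglg


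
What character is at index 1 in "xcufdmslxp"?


Input string: 'xcufdmslxp'
Operation: get character at index 1
Index mapping: s[0]='x', s[1]='c'
Result: 'c'


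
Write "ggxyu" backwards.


Input string: 'ggxyu'
Operation: reverse character order
Original order: 'g' -> 'g' -> 'x' -> 'y' -> 'u'
Reversed order: 'u' -> 'y' -> 'x' -> 'g' -> 'g'
Result: uyxgg


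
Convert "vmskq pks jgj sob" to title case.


Input string: 'vmskq pks jgj sob'
Operation: capitalize first letter of each word
Word transformations: 'vmskq'->'Vmskq', 'pks'->'Pks', 'jgj'->'Jgj', 'sob'->'Sob'
Result: Vmskq Pks Jgj Sob


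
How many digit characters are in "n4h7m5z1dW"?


Input string: 'n4h7m5z1dW'
Operation: count digit characters (0-9)
Scan: 'n', '4'(digit), 'h', '7'(digit), 'm', '5'(digit), 'z', '1'(digit), 'd', 'W'
Digits found: 4
Result: 4


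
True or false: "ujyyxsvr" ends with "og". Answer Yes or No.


Input string: 'ujyyxsvr'
Suffix to check: 'og'
Last 2 characters of input: 'vr'
Match: False
Result: No


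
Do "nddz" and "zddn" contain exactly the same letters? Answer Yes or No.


String 1: 'nddz' -> sorted: 'ddnz'
String 2: 'zddn' -> sorted: 'ddnz'
Compare sorted forms: 'ddnz' == 'ddnz'
Anagram: Yes


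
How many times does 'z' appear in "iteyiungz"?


Input string: 'iteyiungz'
Target character: 'z'
Scan each position: s[8]='z'
Matches found at indices: 8
Total: 1


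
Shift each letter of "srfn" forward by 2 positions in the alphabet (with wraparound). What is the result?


Input: 'srfn', shift = 2
Operation: for each letter, (position + 2) mod 26
Mapping: 's'(18+2=20)->'u', 'r'(17+2=19)->'t', 'f'(5+2=7)->'h', 'n'(13+2=15)->'p'
Result: uthp


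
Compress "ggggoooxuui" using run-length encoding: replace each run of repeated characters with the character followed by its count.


Input: 'ggggoooxuui'
Operation: identify consecutive runs
Runs: 'gggg' -> g4, 'ooo' -> o3, 'x' -> x1, 'uu' -> u2, 'i' -> i1
Encoded: g4o3x1u2i1


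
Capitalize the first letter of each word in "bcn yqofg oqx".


Input string: 'bcn yqofg oqx'
Operation: capitalize first letter of each word
Word transformations: 'bcn'->'Bcn', 'yqofg'->'Yqofg', 'oqx'->'Oqx'
Result: Bcn Yqofg Oqx


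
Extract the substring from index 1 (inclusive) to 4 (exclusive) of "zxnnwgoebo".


Input string: 'zxnnwgoebo'
Operation: slice [1:4]
Extract characters: s[1]='x', s[2]='n', s[3]='n'
Result: xnn


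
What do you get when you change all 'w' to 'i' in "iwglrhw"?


Input string: 'iwglrhw'
Operation: replace 'w' with 'i'
Positions of 'w': 1, 6
After replacement: iiglrhi


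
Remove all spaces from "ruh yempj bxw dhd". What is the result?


Input string: 'ruh yempj bxw dhd'
Operation: remove all spaces
Words: 'ruh', 'yempj', 'bxw', 'dhd'
Join without spaces: ruhyempjbxwdhd


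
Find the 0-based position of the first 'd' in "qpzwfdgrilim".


Input string: 'qpzwfdgrilim'
Target: 'd'
Scanning left to right: s[0]='q', s[1]='p', s[2]='z', s[3]='w', s[4]='f', s[5]='d'
First match at index: 5


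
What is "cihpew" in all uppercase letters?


Input string: 'cihpew'
Operation: convert each letter to uppercase
Mapping: 'c'->'C', 'i'->'I', 'h'->'H', 'p'->'P', 'e'->'E', 'w'->'W'
Result: CIHPEW


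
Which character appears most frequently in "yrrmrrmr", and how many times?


Input: 'yrrmrrmr'
Operation: tally each character
Counts: 'm':2, 'r':5, 'y':1
Maximum: 'r' appears 5 times


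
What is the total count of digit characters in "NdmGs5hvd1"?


Input string: 'NdmGs5hvd1'
Operation: count digit characters (0-9)
Scan: 'N', 'd', 'm', 'G', 's', '5'(digit), 'h', 'v', 'd', '1'(digit)
Digits found: 2
Result: 2


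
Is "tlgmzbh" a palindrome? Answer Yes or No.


Input string: 'tlgmzbh'
Reversed: 'hbzmglt'
Compare pairs: s[0]='t' vs s[6]='h' (mismatch), s[1]='l' vs s[5]='b' (mismatch), s[2]='g' vs s[4]='z' (mismatch)
Palindrome: No


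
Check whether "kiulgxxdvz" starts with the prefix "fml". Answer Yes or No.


Input string: 'kiulgxxdvz'
Prefix to check: 'fml'
First 3 characters of input: 'kiu'
Match: False
Result: No


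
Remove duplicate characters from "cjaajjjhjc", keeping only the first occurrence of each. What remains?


Input: 'cjaajjjhjc'
Operation: keep first occurrence of each character
Scan: s[0]='c' new -> keep; s[1]='j' new -> keep; s[2]='a' new -> keep; s[3]='a' seen -> skip; s[4]='j' seen -> skip; s[5]='j' seen -> skip; s[6]='j' seen -> skip; s[7]='h' new -> keep; s[8]='j' seen -> skip; s[9]='c' seen -> skip
Result: cjah


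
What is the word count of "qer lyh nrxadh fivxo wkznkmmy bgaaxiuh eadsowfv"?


Input string: 'qer lyh nrxadh fivxo wkznkmmy bgaaxiuh eadsowfv'
Operation: split by spaces
Words found: 'qer', 'lyh', 'nrxadh', 'fivxo', 'wkznkmmy', 'bgaaxiuh', 'eadsowfv'
Word count: 7


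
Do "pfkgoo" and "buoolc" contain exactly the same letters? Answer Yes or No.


String 1: 'pfkgoo' -> sorted: 'fgkoop'
String 2: 'buoolc' -> sorted: 'bcloou'
Compare sorted forms: 'fgkoop' != 'bcloou'
Anagram: No


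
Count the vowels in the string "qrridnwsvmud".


Input string: 'qrridnwsvmud'
Operation: count vowels (a, e, i, o, u)
Scan: s[0]='q', s[1]='r', s[2]='r', s[3]='i' (vowel), s[4]='d', s[5]='n', s[6]='w', s[7]='s', s[8]='v', s[9]='m', s[10]='u' (vowel), s[11]='d'
Vowels found: 2
Result: 2


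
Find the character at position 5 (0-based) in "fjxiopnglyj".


Input string: 'fjxiopnglyj'
Operation: get character at index 5
Index mapping: s[0]='f', s[1]='j', s[2]='x', s[3]='i', s[4]='o', s[5]='p'
Result: 'p'


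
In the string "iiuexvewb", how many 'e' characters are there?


Input string: 'iiuexvewb'
Target character: 'e'
Scan each position: s[3]='e', s[6]='e'
Matches found at indices: 3, 6
Total: 2


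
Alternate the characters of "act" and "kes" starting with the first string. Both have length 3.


String 1: 'act'
String 2: 'kes'
Operation: alternate characters
Pairs: 'a'+'k', 'c'+'e', 't'+'s'
Result: akcets


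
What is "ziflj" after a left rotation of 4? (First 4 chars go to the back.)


Input: 'ziflj', shift = 4
Operation: split at index 4 and swap parts
Front part s[0:4] = 'zifl'
Back part s[4:] = 'j'
Rotated = back + front = 'j' + 'zifl'
Result: jzifl


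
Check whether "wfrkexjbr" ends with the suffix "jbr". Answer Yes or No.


Input string: 'wfrkexjbr'
Suffix to check: 'jbr'
Last 3 characters of input: 'jbr'
Match: True
Result: Yes


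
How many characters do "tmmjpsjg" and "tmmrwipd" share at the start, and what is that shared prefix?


String 1: 'tmmjpsjg'
String 2: 'tmmrwipd'
Compare position by position:
pos 0: 't' vs 't' match
pos 1: 'm' vs 'm' match
pos 2: 'm' vs 'm' match
pos 3: 'j' vs 'r' differ -> stop
Longest common prefix: "tmm" (length 3)


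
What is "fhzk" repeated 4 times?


Input string: 'fhzk'
Operation: repeat 4 times
Concatenation: 'fhzk' + 'fhzk' + 'fhzk' + 'fhzk'
Result: fhzkfhzkfhzkfhzk


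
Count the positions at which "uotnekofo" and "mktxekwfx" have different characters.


String 1: 'uotnekofo'
String 2: 'mktxekwfx'
Compare each position: pos 0: 'u'!='m', pos 1: 'o'!='k', pos 2: 't'=='t', pos 3: 'n'!='x', pos 4: 'e'=='e', pos 5: 'k'=='k', pos 6: 'o'!='w', pos 7: 'f'=='f', pos 8: 'o'!='x'
Differing positions: 5
Hamming distance: 5


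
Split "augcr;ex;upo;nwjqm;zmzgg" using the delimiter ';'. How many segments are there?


Input string: 'augcr;ex;upo;nwjqm;zmzgg'
Delimiter: ';'
Split result: 'augcr', 'ex', 'upo', 'nwjqm', 'zmzgg'
Number of parts: 5


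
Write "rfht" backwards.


Input string: 'rfht'
Operation: reverse character order
Original order: 'r' -> 'f' -> 'h' -> 't'
Reversed order: 't' -> 'h' -> 'f' -> 'r'
Result: thfr


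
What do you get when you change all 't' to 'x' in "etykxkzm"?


Input string: 'etykxkzm'
Operation: replace 't' with 'x'
Positions of 't': 1
After replacement: exykxkzm


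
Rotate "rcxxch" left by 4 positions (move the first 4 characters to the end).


Input: 'rcxxch', shift = 4
Operation: split at index 4 and swap parts
Front part s[0:4] = 'rcxx'
Back part s[4:] = 'ch'
Rotated = back + front = 'ch' + 'rcxx'
Result: chrcxx


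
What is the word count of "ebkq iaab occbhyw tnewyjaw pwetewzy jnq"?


Input string: 'ebkq iaab occbhyw tnewyjaw pwetewzy jnq'
Operation: split by spaces
Words found: 'ebkq', 'iaab', 'occbhyw', 'tnewyjaw', 'pwetewzy', 'jnq'
Word count: 6


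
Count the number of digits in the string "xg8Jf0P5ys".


Input string: 'xg8Jf0P5ys'
Operation: count digit characters (0-9)
Scan: 'x', 'g', '8'(digit), 'J', 'f', '0'(digit), 'P', '5'(digit), 'y', 's'
Digits found: 3
Result: 3


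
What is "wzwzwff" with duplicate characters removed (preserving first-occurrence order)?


Input: 'wzwzwff'
Operation: keep first occurrence of each character
Scan: s[0]='w' new -> keep; s[1]='z' new -> keep; s[2]='w' seen -> skip; s[3]='z' seen -> skip; s[4]='w' seen -> skip; s[5]='f' new -> keep; s[6]='f' seen -> skip
Result: wzf


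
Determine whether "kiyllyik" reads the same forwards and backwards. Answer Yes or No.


Input string: 'kiyllyik'
Reversed: 'kiyllyik'
Compare pairs: s[0]='k' vs s[7]='k' (match), s[1]='i' vs s[6]='i' (match), s[2]='y' vs s[5]='y' (match), s[3]='l' vs s[4]='l' (match)
Palindrome: Yes


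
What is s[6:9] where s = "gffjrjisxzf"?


Input string: 'gffjrjisxzf'
Operation: slice [6:9]
Extract characters: s[6]='i', s[7]='s', s[8]='x'
Result: isx


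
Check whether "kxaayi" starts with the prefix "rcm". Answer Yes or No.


Input string: 'kxaayi'
Prefix to check: 'rcm'
First 3 characters of input: 'kxa'
Match: False
Result: No


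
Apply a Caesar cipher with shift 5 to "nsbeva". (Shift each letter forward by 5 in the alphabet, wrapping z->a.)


Input: 'nsbeva', shift = 5
Operation: for each letter, (position + 5) mod 26
Mapping: 'n'(13+5=18)->'s', 's'(18+5=23)->'x', 'b'(1+5=6)->'g', 'e'(4+5=9)->'j', 'v'(21+5=26, 26 mod 26=0)->'a', 'a'(0+5=5)->'f'
Result: sxgjaf


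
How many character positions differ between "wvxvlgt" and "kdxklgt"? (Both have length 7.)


String 1: 'wvxvlgt'
String 2: 'kdxklgt'
Compare each position: pos 0: 'w'!='k', pos 1: 'v'!='d', pos 2: 'x'=='x', pos 3: 'v'!='k', pos 4: 'l'=='l', pos 5: 'g'=='g', pos 6: 't'=='t'
Differing positions: 3
Hamming distance: 3


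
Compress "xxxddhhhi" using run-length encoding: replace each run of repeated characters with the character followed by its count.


Input: 'xxxddhhhi'
Operation: identify consecutive runs
Runs: 'xxx' -> x3, 'dd' -> d2, 'hhh' -> h3, 'i' -> i1
Encoded: x3d2h3i1


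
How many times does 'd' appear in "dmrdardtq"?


Input string: 'dmrdardtq'
Target character: 'd'
Scan each position: s[0]='d', s[3]='d', s[6]='d'
Matches found at indices: 0, 3, 6
Total: 3


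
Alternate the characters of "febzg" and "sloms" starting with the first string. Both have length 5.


String 1: 'febzg'
String 2: 'sloms'
Operation: alternate characters
Pairs: 'f'+'s', 'e'+'l', 'b'+'o', 'z'+'m', 'g'+'s'
Result: fselbozmgs


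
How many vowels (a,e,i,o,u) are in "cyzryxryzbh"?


Input string: 'cyzryxryzbh'
Operation: count vowels (a, e, i, o, u)
Scan: s[0]='c', s[1]='y', s[2]='z', s[3]='r', s[4]='y', s[5]='x', s[6]='r', s[7]='y', s[8]='z', s[9]='b', s[10]='h'
Vowels found: 0
Result: 0


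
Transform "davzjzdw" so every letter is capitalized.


Input string: 'davzjzdw'
Operation: convert each letter to uppercase
Mapping: 'd'->'D', 'a'->'A', 'v'->'V', 'z'->'Z', 'j'->'J', 'z'->'Z', 'd'->'D', 'w'->'W'
Result: DAVZJZDW


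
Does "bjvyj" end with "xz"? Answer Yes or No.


Input string: 'bjvyj'
Suffix to check: 'xz'
Last 2 characters of input: 'yj'
Match: False
Result: No


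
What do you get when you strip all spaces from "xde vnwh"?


Input string: 'xde vnwh'
Operation: remove all spaces
Words: 'xde', 'vnwh'
Join without spaces: xdevnwh


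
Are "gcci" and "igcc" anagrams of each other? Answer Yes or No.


String 1: 'gcci' -> sorted: 'ccgi'
String 2: 'igcc' -> sorted: 'ccgi'
Compare sorted forms: 'ccgi' == 'ccgi'
Anagram: Yes


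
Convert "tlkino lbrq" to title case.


Input string: 'tlkino lbrq'
Operation: capitalize first letter of each word
Word transformations: 'tlkino'->'Tlkino', 'lbrq'->'Lbrq'
Result: Tlkino Lbrq


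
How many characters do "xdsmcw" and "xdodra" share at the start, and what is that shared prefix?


String 1: 'xdsmcw'
String 2: 'xdodra'
Compare position by position:
pos 0: 'x' vs 'x' match
pos 1: 'd' vs 'd' match
pos 2: 's' vs 'o' differ -> stop
Longest common prefix: "xd" (length 2)


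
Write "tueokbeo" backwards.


Input string: 'tueokbeo'
Operation: reverse character order
Original order: 't' -> 'u' -> 'e' -> 'o' -> 'k' -> 'b' -> 'e' -> 'o'
Reversed order: 'o' -> 'e' -> 'b' -> 'k' -> 'o' -> 'e' -> 'u' -> 't'
Result: oebkoeut


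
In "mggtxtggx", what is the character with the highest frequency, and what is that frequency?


Input: 'mggtxtggx'
Operation: tally each character
Counts: 'g':4, 'm':1, 't':2, 'x':2
Maximum: 'g' appears 4 times


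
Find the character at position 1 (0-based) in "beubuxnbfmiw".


Input string: 'beubuxnbfmiw'
Operation: get character at index 1
Index mapping: s[0]='b', s[1]='e'
Result: 'e'


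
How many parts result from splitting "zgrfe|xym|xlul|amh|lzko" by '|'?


Input string: 'zgrfe|xym|xlul|amh|lzko'
Delimiter: '|'
Split result: 'zgrfe', 'xym', 'xlul', 'amh', 'lzko'
Number of parts: 5


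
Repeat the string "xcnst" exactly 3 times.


Input string: 'xcnst'
Operation: repeat 3 times
Concatenation: 'xcnst' + 'xcnst' + 'xcnst'
Result: xcnstxcnstxcnst


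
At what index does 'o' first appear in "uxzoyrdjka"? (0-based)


Input string: 'uxzoyrdjka'
Target: 'o'
Scanning left to right: s[0]='u', s[1]='x', s[2]='z', s[3]='o'
First match at index: 3


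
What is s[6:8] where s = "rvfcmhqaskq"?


Input string: 'rvfcmhqaskq'
Operation: slice [6:8]
Extract characters: s[6]='q', s[7]='a'
Result: qa


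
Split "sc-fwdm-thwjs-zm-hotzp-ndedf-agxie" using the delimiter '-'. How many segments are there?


Input string: 'sc-fwdm-thwjs-zm-hotzp-ndedf-agxie'
Delimiter: '-'
Split result: 'sc', 'fwdm', 'thwjs', 'zm', 'hotzp', 'ndedf', 'agxie'
Number of parts: 7


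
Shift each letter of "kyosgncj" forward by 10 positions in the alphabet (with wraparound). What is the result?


Input: 'kyosgncj', shift = 10
Operation: for each letter, (position + 10) mod 26
Mapping: 'k'(10+10=20)->'u', 'y'(24+10=34, 34 mod 26=8)->'i', 'o'(14+10=24)->'y', 's'(18+10=28, 28 mod 26=2)->'c', 'g'(6+10=16)->'q', 'n'(13+10=23)->'x', 'c'(2+10=12)->'m', 'j'(9+10=19)->'t'
Result: uiycqxmt


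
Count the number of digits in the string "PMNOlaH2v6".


Input string: 'PMNOlaH2v6'
Operation: count digit characters (0-9)
Scan: 'P', 'M', 'N', 'O', 'l', 'a', 'H', '2'(digit), 'v', '6'(digit)
Digits found: 2
Result: 2


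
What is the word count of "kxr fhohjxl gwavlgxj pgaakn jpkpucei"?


Input string: 'kxr fhohjxl gwavlgxj pgaakn jpkpucei'
Operation: split by spaces
Words found: 'kxr', 'fhohjxl', 'gwavlgxj', 'pgaakn', 'jpkpucei'
Word count: 5


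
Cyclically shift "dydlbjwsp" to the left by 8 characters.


Input: 'dydlbjwsp', shift = 8
Operation: split at index 8 and swap parts
Front part s[0:8] = 'dydlbjws'
Back part s[8:] = 'p'
Rotated = back + front = 'p' + 'dydlbjws'
Result: pdydlbjws


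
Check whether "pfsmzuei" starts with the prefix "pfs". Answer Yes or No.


Input string: 'pfsmzuei'
Prefix to check: 'pfs'
First 3 characters of input: 'pfs'
Match: True
Result: Yes


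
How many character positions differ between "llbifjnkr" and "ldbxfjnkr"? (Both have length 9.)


String 1: 'llbifjnkr'
String 2: 'ldbxfjnkr'
Compare each position: pos 0: 'l'=='l', pos 1: 'l'!='d', pos 2: 'b'=='b', pos 3: 'i'!='x', pos 4: 'f'=='f', pos 5: 'j'=='j', pos 6: 'n'=='n', pos 7: 'k'=='k', pos 8: 'r'=='r'
Differing positions: 2
Hamming distance: 2


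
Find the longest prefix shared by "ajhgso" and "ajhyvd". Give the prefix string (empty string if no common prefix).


String 1: 'ajhgso'
String 2: 'ajhyvd'
Compare position by position:
pos 0: 'a' vs 'a' match
pos 1: 'j' vs 'j' match
pos 2: 'h' vs 'h' match
pos 3: 'g' vs 'y' differ -> stop
Longest common prefix: "ajh" (length 3)


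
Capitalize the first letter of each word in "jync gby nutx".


Input string: 'jync gby nutx'
Operation: capitalize first letter of each word
Word transformations: 'jync'->'Jync', 'gby'->'Gby', 'nutx'->'Nutx'
Result: Jync Gby Nutx


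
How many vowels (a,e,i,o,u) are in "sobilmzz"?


Input string: 'sobilmzz'
Operation: count vowels (a, e, i, o, u)
Scan: s[0]='s', s[1]='o' (vowel), s[2]='b', s[3]='i' (vowel), s[4]='l', s[5]='m', s[6]='z', s[7]='z'
Vowels found: 2
Result: 2


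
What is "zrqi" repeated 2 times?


Input string: 'zrqi'
Operation: repeat 2 times
Concatenation: 'zrqi' + 'zrqi'
Result: zrqizrqi


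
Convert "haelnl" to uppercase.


Input string: 'haelnl'
Operation: convert each letter to uppercase
Mapping: 'h'->'H', 'a'->'A', 'e'->'E', 'l'->'L', 'n'->'N', 'l'->'L'
Result: HAELNL


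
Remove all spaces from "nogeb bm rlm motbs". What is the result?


Input string: 'nogeb bm rlm motbs'
Operation: remove all spaces
Words: 'nogeb', 'bm', 'rlm', 'motbs'
Join without spaces: nogebbmrlmmotbs


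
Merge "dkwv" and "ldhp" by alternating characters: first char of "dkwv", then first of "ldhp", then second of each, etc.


String 1: 'dkwv'
String 2: 'ldhp'
Operation: alternate characters
Pairs: 'd'+'l', 'k'+'d', 'w'+'h', 'v'+'p'
Result: dlkdwhvp


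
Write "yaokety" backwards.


Input string: 'yaokety'
Operation: reverse character order
Original order: 'y' -> 'a' -> 'o' -> 'k' -> 'e' -> 't' -> 'y'
Reversed order: 'y' -> 't' -> 'e' -> 'k' -> 'o' -> 'a' -> 'y'
Result: ytekoay


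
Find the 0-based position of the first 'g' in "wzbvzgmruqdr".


Input string: 'wzbvzgmruqdr'
Target: 'g'
Scanning left to right: s[0]='w', s[1]='z', s[2]='b', s[3]='v', s[4]='z', s[5]='g'
First match at index: 5


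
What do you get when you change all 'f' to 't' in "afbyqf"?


Input string: 'afbyqf'
Operation: replace 'f' with 't'
Positions of 'f': 1, 5
After replacement: atbyqt


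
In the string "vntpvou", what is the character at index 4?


Input string: 'vntpvou'
Operation: get character at index 4
Index mapping: s[0]='v', s[1]='n', s[2]='t', s[3]='p', s[4]='v'
Result: 'v'


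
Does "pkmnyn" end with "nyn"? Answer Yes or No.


Input string: 'pkmnyn'
Suffix to check: 'nyn'
Last 3 characters of input: 'nyn'
Match: True
Result: Yes


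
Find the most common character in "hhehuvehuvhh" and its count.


Input: 'hhehuvehuvhh'
Operation: tally each character
Counts: 'e':2, 'h':6, 'u':2, 'v':2
Maximum: 'h' appears 6 times


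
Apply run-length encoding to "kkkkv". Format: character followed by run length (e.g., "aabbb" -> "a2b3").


Input: 'kkkkv'
Operation: identify consecutive runs
Runs: 'kkkk' -> k4, 'v' -> v1
Encoded: k4v1


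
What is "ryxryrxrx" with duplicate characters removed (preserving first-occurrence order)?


Input: 'ryxryrxrx'
Operation: keep first occurrence of each character
Scan: s[0]='r' new -> keep; s[1]='y' new -> keep; s[2]='x' new -> keep; s[3]='r' seen -> skip; s[4]='y' seen -> skip; s[5]='r' seen -> skip; s[6]='x' seen -> skip; s[7]='r' seen -> skip; s[8]='x' seen -> skip
Result: ryx


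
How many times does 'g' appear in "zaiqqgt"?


Input string: 'zaiqqgt'
Target character: 'g'
Scan each position: s[5]='g'
Matches found at indices: 5
Total: 1


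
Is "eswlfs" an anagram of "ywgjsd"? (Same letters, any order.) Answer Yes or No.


String 1: 'ywgjsd' -> sorted: 'dgjswy'
String 2: 'eswlfs' -> sorted: 'eflssw'
Compare sorted forms: 'dgjswy' != 'eflssw'
Anagram: No


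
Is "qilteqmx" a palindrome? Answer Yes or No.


Input string: 'qilteqmx'
Reversed: 'xmqetliq'
Compare pairs: s[0]='q' vs s[7]='x' (mismatch), s[1]='i' vs s[6]='m' (mismatch), s[2]='l' vs s[5]='q' (mismatch), s[3]='t' vs s[4]='e' (mismatch)
Palindrome: No


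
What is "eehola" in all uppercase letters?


Input string: 'eehola'
Operation: convert each letter to uppercase
Mapping: 'e'->'E', 'e'->'E', 'h'->'H', 'o'->'O', 'l'->'L', 'a'->'A'
Result: EEHOLA


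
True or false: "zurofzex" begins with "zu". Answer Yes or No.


Input string: 'zurofzex'
Prefix to check: 'zu'
First 2 characters of input: 'zu'
Match: True
Result: Yes


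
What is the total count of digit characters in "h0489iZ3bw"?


Input string: 'h0489iZ3bw'
Operation: count digit characters (0-9)
Scan: 'h', '0'(digit), '4'(digit), '8'(digit), '9'(digit), 'i', 'Z', '3'(digit), 'b', 'w'
Digits found: 5
Result: 5


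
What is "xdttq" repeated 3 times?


Input string: 'xdttq'
Operation: repeat 3 times
Concatenation: 'xdttq' + 'xdttq' + 'xdttq'
Result: xdttqxdttqxdttq


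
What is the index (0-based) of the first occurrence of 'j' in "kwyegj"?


Input string: 'kwyegj'
Target: 'j'
Scanning left to right: s[0]='k', s[1]='w', s[2]='y', s[3]='e', s[4]='g', s[5]='j'
First match at index: 5


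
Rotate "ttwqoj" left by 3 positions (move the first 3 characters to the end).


Input: 'ttwqoj', shift = 3
Operation: split at index 3 and swap parts
Front part s[0:3] = 'ttw'
Back part s[3:] = 'qoj'
Rotated = back + front = 'qoj' + 'ttw'
Result: qojttw


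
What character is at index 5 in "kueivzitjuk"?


Input string: 'kueivzitjuk'
Operation: get character at index 5
Index mapping: s[0]='k', s[1]='u', s[2]='e', s[3]='i', s[4]='v', s[5]='z'
Result: 'z'


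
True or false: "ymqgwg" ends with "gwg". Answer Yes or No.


Input string: 'ymqgwg'
Suffix to check: 'gwg'
Last 3 characters of input: 'gwg'
Match: True
Result: Yes


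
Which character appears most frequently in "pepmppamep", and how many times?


Input: 'pepmppamep'
Operation: tally each character
Counts: 'a':1, 'e':2, 'm':2, 'p':5
Maximum: 'p' appears 5 times


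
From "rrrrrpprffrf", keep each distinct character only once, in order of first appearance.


Input: 'rrrrrpprffrf'
Operation: keep first occurrence of each character
Scan: s[0]='r' new -> keep; s[1]='r' seen -> skip; s[2]='r' seen -> skip; s[3]='r' seen -> skip; s[4]='r' seen -> skip; s[5]='p' new -> keep; s[6]='p' seen -> skip; s[7]='r' seen -> skip; s[8]='f' new -> keep; s[9]='f' seen -> skip; s[10]='r' seen -> skip; s[11]='f' seen -> skip
Result: rpf


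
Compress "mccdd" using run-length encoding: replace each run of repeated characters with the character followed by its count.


Input: 'mccdd'
Operation: identify consecutive runs
Runs: 'm' -> m1, 'cc' -> c2, 'dd' -> d2
Encoded: m1c2d2


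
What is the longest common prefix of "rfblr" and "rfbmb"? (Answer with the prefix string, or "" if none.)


String 1: 'rfblr'
String 2: 'rfbmb'
Compare position by position:
pos 0: 'r' vs 'r' match
pos 1: 'f' vs 'f' match
pos 2: 'b' vs 'b' match
pos 3: 'l' vs 'm' differ -> stop
Longest common prefix: "rfb" (length 3)


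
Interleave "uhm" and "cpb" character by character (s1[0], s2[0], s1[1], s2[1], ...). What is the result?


String 1: 'uhm'
String 2: 'cpb'
Operation: alternate characters
Pairs: 'u'+'c', 'h'+'p', 'm'+'b'
Result: uchpmb


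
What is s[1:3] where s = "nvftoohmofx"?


Input string: 'nvftoohmofx'
Operation: slice [1:3]
Extract characters: s[1]='v', s[2]='f'
Result: vf


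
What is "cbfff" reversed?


Input string: 'cbfff'
Operation: reverse character order
Original order: 'c' -> 'b' -> 'f' -> 'f' -> 'f'
Reversed order: 'f' -> 'f' -> 'f' -> 'b' -> 'c'
Result: fffbc


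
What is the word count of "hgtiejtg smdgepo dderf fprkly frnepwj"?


Input string: 'hgtiejtg smdgepo dderf fprkly frnepwj'
Operation: split by spaces
Words found: 'hgtiejtg', 'smdgepo', 'dderf', 'fprkly', 'frnepwj'
Word count: 5


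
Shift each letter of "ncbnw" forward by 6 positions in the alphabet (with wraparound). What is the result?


Input: 'ncbnw', shift = 6
Operation: for each letter, (position + 6) mod 26
Mapping: 'n'(13+6=19)->'t', 'c'(2+6=8)->'i', 'b'(1+6=7)->'h', 'n'(13+6=19)->'t', 'w'(22+6=28, 28 mod 26=2)->'c'
Result: tihtc


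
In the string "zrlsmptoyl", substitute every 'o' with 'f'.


Input string: 'zrlsmptoyl'
Operation: replace 'o' with 'f'
Positions of 'o': 7
After replacement: zrlsmptfyl


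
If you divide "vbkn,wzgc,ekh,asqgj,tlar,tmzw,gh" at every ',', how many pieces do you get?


Input string: 'vbkn,wzgc,ekh,asqgj,tlar,tmzw,gh'
Delimiter: ','
Split result: 'vbkn', 'wzgc', 'ekh', 'asqgj', 'tlar', 'tmzw', 'gh'
Number of parts: 7


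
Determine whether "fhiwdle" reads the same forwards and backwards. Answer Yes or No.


Input string: 'fhiwdle'
Reversed: 'eldwihf'
Compare pairs: s[0]='f' vs s[6]='e' (mismatch), s[1]='h' vs s[5]='l' (mismatch), s[2]='i' vs s[4]='d' (mismatch)
Palindrome: No


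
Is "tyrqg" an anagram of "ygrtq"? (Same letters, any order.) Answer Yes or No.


String 1: 'ygrtq' -> sorted: 'gqrty'
String 2: 'tyrqg' -> sorted: 'gqrty'
Compare sorted forms: 'gqrty' == 'gqrty'
Anagram: Yes


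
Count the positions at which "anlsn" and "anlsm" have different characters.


String 1: 'anlsn'
String 2: 'anlsm'
Compare each position: pos 0: 'a'=='a', pos 1: 'n'=='n', pos 2: 'l'=='l', pos 3: 's'=='s', pos 4: 'n'!='m'
Differing positions: 1
Hamming distance: 1


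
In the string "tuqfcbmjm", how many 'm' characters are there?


Input string: 'tuqfcbmjm'
Target character: 'm'
Scan each position: s[6]='m', s[8]='m'
Matches found at indices: 6, 8
Total: 2


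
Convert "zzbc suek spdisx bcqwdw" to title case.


Input string: 'zzbc suek spdisx bcqwdw'
Operation: capitalize first letter of each word
Word transformations: 'zzbc'->'Zzbc', 'suek'->'Suek', 'spdisx'->'Spdisx', 'bcqwdw'->'Bcqwdw'
Result: Zzbc Suek Spdisx Bcqwdw


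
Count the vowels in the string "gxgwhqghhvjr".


Input string: 'gxgwhqghhvjr'
Operation: count vowels (a, e, i, o, u)
Scan: s[0]='g', s[1]='x', s[2]='g', s[3]='w', s[4]='h', s[5]='q', s[6]='g', s[7]='h', s[8]='h', s[9]='v', s[10]='j', s[11]='r'
Vowels found: 0
Result: 0


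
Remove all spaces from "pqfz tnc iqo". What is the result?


Input string: 'pqfz tnc iqo'
Operation: remove all spaces
Words: 'pqfz', 'tnc', 'iqo'
Join without spaces: pqfztnciqo


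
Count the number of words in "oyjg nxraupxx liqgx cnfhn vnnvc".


Input string: 'oyjg nxraupxx liqgx cnfhn vnnvc'
Operation: split by spaces
Words found: 'oyjg', 'nxraupxx', 'liqgx', 'cnfhn', 'vnnvc'
Word count: 5


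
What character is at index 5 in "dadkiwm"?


Input string: 'dadkiwm'
Operation: get character at index 5
Index mapping: s[0]='d', s[1]='a', s[2]='d', s[3]='k', s[4]='i', s[5]='w'
Result: 'w'


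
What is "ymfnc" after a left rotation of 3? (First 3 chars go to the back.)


Input: 'ymfnc', shift = 3
Operation: split at index 3 and swap parts
Front part s[0:3] = 'ymf'
Back part s[3:] = 'nc'
Rotated = back + front = 'nc' + 'ymf'
Result: ncymf


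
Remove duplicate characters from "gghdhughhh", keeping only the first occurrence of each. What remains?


Input: 'gghdhughhh'
Operation: keep first occurrence of each character
Scan: s[0]='g' new -> keep; s[1]='g' seen -> skip; s[2]='h' new -> keep; s[3]='d' new -> keep; s[4]='h' seen -> skip; s[5]='u' new -> keep; s[6]='g' seen -> skip; s[7]='h' seen -> skip; s[8]='h' seen -> skip; s[9]='h' seen -> skip
Result: ghdu


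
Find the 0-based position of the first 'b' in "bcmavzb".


Input string: 'bcmavzb'
Target: 'b'
Scanning left to right: s[0]='b'
First match at index: 0


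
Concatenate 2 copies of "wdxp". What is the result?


Input string: 'wdxp'
Operation: repeat 2 times
Concatenation: 'wdxp' + 'wdxp'
Result: wdxpwdxp


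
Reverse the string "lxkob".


Input string: 'lxkob'
Operation: reverse character order
Original order: 'l' -> 'x' -> 'k' -> 'o' -> 'b'
Reversed order: 'b' -> 'o' -> 'k' -> 'x' -> 'l'
Result: bokxl


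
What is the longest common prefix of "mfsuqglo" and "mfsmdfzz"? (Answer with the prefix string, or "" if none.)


String 1: 'mfsuqglo'
String 2: 'mfsmdfzz'
Compare position by position:
pos 0: 'm' vs 'm' match
pos 1: 'f' vs 'f' match
pos 2: 's' vs 's' match
pos 3: 'u' vs 'm' differ -> stop
Longest common prefix: "mfs" (length 3)


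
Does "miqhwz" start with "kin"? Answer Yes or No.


Input string: 'miqhwz'
Prefix to check: 'kin'
First 3 characters of input: 'miq'
Match: False
Result: No


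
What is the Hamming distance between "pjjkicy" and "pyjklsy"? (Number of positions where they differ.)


String 1: 'pjjkicy'
String 2: 'pyjklsy'
Compare each position: pos 0: 'p'=='p', pos 1: 'j'!='y', pos 2: 'j'=='j', pos 3: 'k'=='k', pos 4: 'i'!='l', pos 5: 'c'!='s', pos 6: 'y'=='y'
Differing positions: 3
Hamming distance: 3


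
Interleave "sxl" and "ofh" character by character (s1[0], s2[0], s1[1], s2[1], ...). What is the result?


String 1: 'sxl'
String 2: 'ofh'
Operation: alternate characters
Pairs: 's'+'o', 'x'+'f', 'l'+'h'
Result: soxflh


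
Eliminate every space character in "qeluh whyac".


Input string: 'qeluh whyac'
Operation: remove all spaces
Words: 'qeluh', 'whyac'
Join without spaces: qeluhwhyac


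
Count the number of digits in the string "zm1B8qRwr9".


Input string: 'zm1B8qRwr9'
Operation: count digit characters (0-9)
Scan: 'z', 'm', '1'(digit), 'B', '8'(digit), 'q', 'R', 'w', 'r', '9'(digit)
Digits found: 3
Result: 3


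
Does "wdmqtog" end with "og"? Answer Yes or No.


Input string: 'wdmqtog'
Suffix to check: 'og'
Last 2 characters of input: 'og'
Match: True
Result: Yes


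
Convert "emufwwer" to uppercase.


Input string: 'emufwwer'
Operation: convert each letter to uppercase
Mapping: 'e'->'E', 'm'->'M', 'u'->'U', 'f'->'F', 'w'->'W', 'w'->'W', 'e'->'E', 'r'->'R'
Result: EMUFWWER


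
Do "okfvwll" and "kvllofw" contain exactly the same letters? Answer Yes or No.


String 1: 'okfvwll' -> sorted: 'fkllovw'
String 2: 'kvllofw' -> sorted: 'fkllovw'
Compare sorted forms: 'fkllovw' == 'fkllovw'
Anagram: Yes


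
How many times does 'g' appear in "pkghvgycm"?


Input string: 'pkghvgycm'
Target character: 'g'
Scan each position: s[2]='g', s[5]='g'
Matches found at indices: 2, 5
Total: 2


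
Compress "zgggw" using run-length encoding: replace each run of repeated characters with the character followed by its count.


Input: 'zgggw'
Operation: identify consecutive runs
Runs: 'z' -> z1, 'ggg' -> g3, 'w' -> w1
Encoded: z1g3w1


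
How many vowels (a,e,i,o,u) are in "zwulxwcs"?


Input string: 'zwulxwcs'
Operation: count vowels (a, e, i, o, u)
Scan: s[0]='z', s[1]='w', s[2]='u' (vowel), s[3]='l', s[4]='x', s[5]='w', s[6]='c', s[7]='s'
Vowels found: 1
Result: 1


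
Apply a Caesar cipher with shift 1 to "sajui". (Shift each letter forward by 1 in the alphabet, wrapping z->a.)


Input: 'sajui', shift = 1
Operation: for each letter, (position + 1) mod 26
Mapping: 's'(18+1=19)->'t', 'a'(0+1=1)->'b', 'j'(9+1=10)->'k', 'u'(20+1=21)->'v', 'i'(8+1=9)->'j'
Result: tbkvj


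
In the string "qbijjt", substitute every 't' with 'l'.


Input string: 'qbijjt'
Operation: replace 't' with 'l'
Positions of 't': 5
After replacement: qbijjl


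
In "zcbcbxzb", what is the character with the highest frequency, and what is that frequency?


Input: 'zcbcbxzb'
Operation: tally each character
Counts: 'b':3, 'c':2, 'x':1, 'z':2
Maximum: 'b' appears 3 times


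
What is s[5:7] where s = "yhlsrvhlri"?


Input string: 'yhlsrvhlri'
Operation: slice [5:7]
Extract characters: s[5]='v', s[6]='h'
Result: vh


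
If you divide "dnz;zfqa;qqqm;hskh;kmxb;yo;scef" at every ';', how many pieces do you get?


Input string: 'dnz;zfqa;qqqm;hskh;kmxb;yo;scef'
Delimiter: ';'
Split result: 'dnz', 'zfqa', 'qqqm', 'hskh', 'kmxb', 'yo', 'scef'
Number of parts: 7


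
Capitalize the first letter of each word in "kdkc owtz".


Input string: 'kdkc owtz'
Operation: capitalize first letter of each word
Word transformations: 'kdkc'->'Kdkc', 'owtz'->'Owtz'
Result: Kdkc Owtz


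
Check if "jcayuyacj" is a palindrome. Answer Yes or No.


Input string: 'jcayuyacj'
Reversed: 'jcayuyacj'
Compare pairs: s[0]='j' vs s[8]='j' (match), s[1]='c' vs s[7]='c' (match), s[2]='a' vs s[6]='a' (match), s[3]='y' vs s[5]='y' (match)
Palindrome: Yes


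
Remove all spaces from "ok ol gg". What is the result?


Input string: 'ok ol gg'
Operation: remove all spaces
Words: 'ok', 'ol', 'gg'
Join without spaces: okolgg


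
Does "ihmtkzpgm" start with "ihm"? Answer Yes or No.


Input string: 'ihmtkzpgm'
Prefix to check: 'ihm'
First 3 characters of input: 'ihm'
Match: True
Result: Yes


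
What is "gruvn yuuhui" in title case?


Input string: 'gruvn yuuhui'
Operation: capitalize first letter of each word
Word transformations: 'gruvn'->'Gruvn', 'yuuhui'->'Yuuhui'
Result: Gruvn Yuuhui


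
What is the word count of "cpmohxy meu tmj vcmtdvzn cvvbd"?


Input string: 'cpmohxy meu tmj vcmtdvzn cvvbd'
Operation: split by spaces
Words found: 'cpmohxy', 'meu', 'tmj', 'vcmtdvzn', 'cvvbd'
Word count: 5


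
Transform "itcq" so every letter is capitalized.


Input string: 'itcq'
Operation: convert each letter to uppercase
Mapping: 'i'->'I', 't'->'T', 'c'->'C', 'q'->'Q'
Result: ITCQ


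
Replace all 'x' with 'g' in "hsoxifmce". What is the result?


Input string: 'hsoxifmce'
Operation: replace 'x' with 'g'
Positions of 'x': 3
After replacement: hsogifmce


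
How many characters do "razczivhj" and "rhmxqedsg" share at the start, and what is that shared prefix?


String 1: 'razczivhj'
String 2: 'rhmxqedsg'
Compare position by position:
pos 0: 'r' vs 'r' match
pos 1: 'a' vs 'h' differ -> stop
Longest common prefix: "r" (length 1)
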